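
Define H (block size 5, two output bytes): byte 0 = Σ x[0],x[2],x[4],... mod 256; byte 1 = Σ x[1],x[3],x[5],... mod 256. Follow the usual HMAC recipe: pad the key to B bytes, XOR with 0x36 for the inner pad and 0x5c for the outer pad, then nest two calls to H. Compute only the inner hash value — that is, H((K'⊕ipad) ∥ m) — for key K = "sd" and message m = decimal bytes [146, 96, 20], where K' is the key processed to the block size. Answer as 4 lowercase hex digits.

Key "sd" = 73 64 is 2 bytes ≤ B = 5; zero-pad to 5 bytes: K' = 73 64 00 00 00.
K' ⊕ ipad = 45 52 36 36 36.
Inner input = 45 52 36 36 36 ∥ 92 60 14.
Inner hash: even-index sum = 273 mod 256 = 17; odd-index sum = 302 mod 256 = 46 → 11 2e.

112e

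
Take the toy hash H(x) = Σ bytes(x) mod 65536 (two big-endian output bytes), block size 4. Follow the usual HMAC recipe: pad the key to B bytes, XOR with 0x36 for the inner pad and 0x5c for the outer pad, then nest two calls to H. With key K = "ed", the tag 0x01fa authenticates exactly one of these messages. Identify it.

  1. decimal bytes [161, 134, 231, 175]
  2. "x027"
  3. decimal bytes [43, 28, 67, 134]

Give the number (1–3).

1

Key "ed" = 65 64 is 2 bytes ≤ B = 4; zero-pad to 4 bytes: K' = 65 64 00 00.
K' ⊕ ipad = 53 52 36 36; K' ⊕ opad = 39 38 5c 5c.
m1: inner = H(53 52 36 36 a1 86 e7 af) = 03 ce; tag = H(39 38 5c 5c 03 ce) = 01fa ← matches
m2: inner = H(53 52 36 36 78 30 32 37) = 02 22; tag = H(39 38 5c 5c 02 22) = 014d
m3: inner = H(53 52 36 36 2b 1c 43 86) = 02 21; tag = H(39 38 5c 5c 02 21) = 014c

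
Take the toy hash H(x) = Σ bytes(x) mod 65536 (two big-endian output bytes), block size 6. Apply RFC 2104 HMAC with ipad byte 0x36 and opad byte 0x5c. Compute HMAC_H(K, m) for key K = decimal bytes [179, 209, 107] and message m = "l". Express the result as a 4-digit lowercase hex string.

Key decimal bytes [179, 209, 107] = b3 d1 6b is 3 bytes ≤ B = 6; zero-pad to 6 bytes: K' = b3 d1 6b 00 00 00.
K' ⊕ ipad = 85 e7 5d 36 36 36.  K' ⊕ opad = ef 8d 37 5c 5c 5c.
Inner input = (K'⊕ipad) ∥ m = 85 e7 5d 36 36 36 ∥ 6c.
Inner hash: sum = 133+231+93+54+54+54+108 = 727 → 02 d7.
Outer input = (K'⊕opad) ∥ inner = ef 8d 37 5c 5c 5c ∥ 02 d7.
Outer hash (tag): sum = 239+141+55+92+92+92+2+215 = 928 → 03 a0.

03a0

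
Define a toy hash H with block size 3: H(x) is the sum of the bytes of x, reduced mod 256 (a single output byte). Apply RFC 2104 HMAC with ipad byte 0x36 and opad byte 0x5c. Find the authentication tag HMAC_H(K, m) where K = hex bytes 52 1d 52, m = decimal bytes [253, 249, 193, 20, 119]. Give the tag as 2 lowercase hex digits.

Key hex bytes 52 1d 52 is exactly B = 3 bytes: K' = 52 1d 52.
K' ⊕ ipad = 64 2b 64.  K' ⊕ opad = 0e 41 0e.
Inner input = (K'⊕ipad) ∥ m = 64 2b 64 ∥ fd f9 c1 14 77.
Inner hash: sum = 100+43+100+253+249+193+20+119 = 1077; mod 256 = 53 → 35.
Outer input = (K'⊕opad) ∥ inner = 0e 41 0e ∥ 35.
Outer hash (tag): sum = 14+65+14+53 = 146 → 92.

92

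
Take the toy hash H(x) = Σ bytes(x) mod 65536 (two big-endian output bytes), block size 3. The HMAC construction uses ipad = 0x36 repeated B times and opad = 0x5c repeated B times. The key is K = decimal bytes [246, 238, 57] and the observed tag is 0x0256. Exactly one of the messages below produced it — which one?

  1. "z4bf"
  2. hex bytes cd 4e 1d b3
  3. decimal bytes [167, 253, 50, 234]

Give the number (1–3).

Key decimal bytes [246, 238, 57] = f6 ee 39 is exactly B = 3 bytes: K' = f6 ee 39.
K' ⊕ ipad = c0 d8 0f; K' ⊕ opad = aa b2 65.
m1: inner = H(c0 d8 0f 7a 34 62 66) = 03 1d; tag = H(aa b2 65 03 1d) = 01e1
m2: inner = H(c0 d8 0f cd 4e 1d b3) = 03 92; tag = H(aa b2 65 03 92) = 0256 ← matches
m3: inner = H(c0 d8 0f a7 fd 32 ea) = 04 67; tag = H(aa b2 65 04 67) = 022c

2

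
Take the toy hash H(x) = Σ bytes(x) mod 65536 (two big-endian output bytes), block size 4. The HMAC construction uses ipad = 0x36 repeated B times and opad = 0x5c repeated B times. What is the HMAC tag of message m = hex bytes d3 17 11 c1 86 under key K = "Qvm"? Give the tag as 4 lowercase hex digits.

0141

Key "Qvm" = 51 76 6d is 3 bytes ≤ B = 4; zero-pad to 4 bytes: K' = 51 76 6d 00.
K' ⊕ ipad = 67 40 5b 36.  K' ⊕ opad = 0d 2a 31 5c.
Inner input = (K'⊕ipad) ∥ m = 67 40 5b 36 ∥ d3 17 11 c1 86.
Inner hash: sum = 103+64+91+54+211+23+17+193+134 = 890 → 03 7a.
Outer input = (K'⊕opad) ∥ inner = 0d 2a 31 5c ∥ 03 7a.
Outer hash (tag): sum = 13+42+49+92+3+122 = 321 → 01 41.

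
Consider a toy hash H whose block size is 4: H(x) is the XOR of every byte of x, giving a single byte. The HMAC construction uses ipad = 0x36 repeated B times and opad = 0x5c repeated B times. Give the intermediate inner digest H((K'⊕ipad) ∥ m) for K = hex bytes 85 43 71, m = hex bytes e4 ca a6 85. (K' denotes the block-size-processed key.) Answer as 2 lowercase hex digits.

Key hex bytes 85 43 71 is 3 bytes ≤ B = 4; zero-pad to 4 bytes: K' = 85 43 71 00.
K' ⊕ ipad = b3 75 47 36.
Inner input = b3 75 47 36 ∥ e4 ca a6 85.
Inner hash: XOR b3⊕75⊕47⊕36⊕e4⊕ca⊕a6⊕85 = ba.

ba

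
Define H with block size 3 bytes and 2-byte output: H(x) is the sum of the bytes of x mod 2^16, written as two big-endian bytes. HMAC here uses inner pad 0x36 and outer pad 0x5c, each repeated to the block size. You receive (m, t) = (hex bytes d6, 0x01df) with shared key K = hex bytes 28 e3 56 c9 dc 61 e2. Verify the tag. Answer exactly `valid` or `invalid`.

Key hex bytes 28 e3 56 c9 dc 61 e2 is 7 bytes > B = 3, so hash it first: H(key) = 04 49, then zero-pad to 3 bytes: K' = 04 49 00.
K' ⊕ ipad = 32 7f 36; K' ⊕ opad = 58 15 5c.
Inner hash: sum = 50+127+54+214 = 445 → 01 bd.
Outer hash (recomputed tag): sum = 88+21+92+1+189 = 391 → 01 87.
Recomputed tag = 0187; claimed = 01df → mismatch.

invalid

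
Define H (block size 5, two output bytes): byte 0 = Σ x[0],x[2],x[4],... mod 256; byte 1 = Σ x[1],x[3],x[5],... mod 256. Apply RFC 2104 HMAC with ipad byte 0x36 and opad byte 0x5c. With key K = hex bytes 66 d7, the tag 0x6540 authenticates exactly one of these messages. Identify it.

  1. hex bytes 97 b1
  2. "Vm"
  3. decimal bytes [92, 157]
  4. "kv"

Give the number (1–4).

Key hex bytes 66 d7 is 2 bytes ≤ B = 5; zero-pad to 5 bytes: K' = 66 d7 00 00 00.
K' ⊕ ipad = 50 e1 36 36 36; K' ⊕ opad = 3a 8b 5c 5c 5c.
m1: inner = H(50 e1 36 36 36 97 b1) = 6d ae; tag = H(3a 8b 5c 5c 5c 6d ae) = a054
m2: inner = H(50 e1 36 36 36 56 6d) = 29 6d; tag = H(3a 8b 5c 5c 5c 29 6d) = 5f10
m3: inner = H(50 e1 36 36 36 5c 9d) = 59 73; tag = H(3a 8b 5c 5c 5c 59 73) = 6540 ← matches
m4: inner = H(50 e1 36 36 36 6b 76) = 32 82; tag = H(3a 8b 5c 5c 5c 32 82) = 7419

3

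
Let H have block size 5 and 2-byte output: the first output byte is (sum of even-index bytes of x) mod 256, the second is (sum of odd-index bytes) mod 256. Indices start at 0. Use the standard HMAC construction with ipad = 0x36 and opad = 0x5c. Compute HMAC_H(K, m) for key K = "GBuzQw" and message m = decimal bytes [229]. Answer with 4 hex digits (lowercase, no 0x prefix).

Key "GBuzQw" = 47 42 75 7a 51 77 is 6 bytes > B = 5, so hash it first: H(key) = 0d 33, then zero-pad to 5 bytes: K' = 0d 33 00 00 00.
K' ⊕ ipad = 3b 05 36 36 36.  K' ⊕ opad = 51 6f 5c 5c 5c.
Inner input = (K'⊕ipad) ∥ m = 3b 05 36 36 36 ∥ e5.
Inner hash: even-index sum = 167 mod 256 = 167; odd-index sum = 288 mod 256 = 32 → a7 20.
Outer input = (K'⊕opad) ∥ inner = 51 6f 5c 5c 5c ∥ a7 20.
Outer hash (tag): even-index sum = 297 mod 256 = 41; odd-index sum = 370 mod 256 = 114 → 29 72.

2972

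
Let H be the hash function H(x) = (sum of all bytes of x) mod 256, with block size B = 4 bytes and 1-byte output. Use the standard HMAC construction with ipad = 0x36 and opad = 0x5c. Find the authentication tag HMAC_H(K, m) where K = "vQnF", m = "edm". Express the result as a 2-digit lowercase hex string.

Key "vQnF" = 76 51 6e 46 is exactly B = 4 bytes: K' = 76 51 6e 46.
K' ⊕ ipad = 40 67 58 70.  K' ⊕ opad = 2a 0d 32 1a.
Inner input = (K'⊕ipad) ∥ m = 40 67 58 70 ∥ 65 64 6d.
Inner hash: sum = 64+103+88+112+101+100+109 = 677; mod 256 = 165 → a5.
Outer input = (K'⊕opad) ∥ inner = 2a 0d 32 1a ∥ a5.
Outer hash (tag): sum = 42+13+50+26+165 = 296; mod 256 = 40 → 28.

28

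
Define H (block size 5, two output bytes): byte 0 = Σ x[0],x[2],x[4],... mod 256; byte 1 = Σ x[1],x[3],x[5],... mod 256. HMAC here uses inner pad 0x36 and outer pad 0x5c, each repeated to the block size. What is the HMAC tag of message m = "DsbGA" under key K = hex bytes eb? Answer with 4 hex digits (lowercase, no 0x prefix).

c2bb

Key hex bytes eb is 1 byte ≤ B = 5; zero-pad to 5 bytes: K' = eb 00 00 00 00.
K' ⊕ ipad = dd 36 36 36 36.  K' ⊕ opad = b7 5c 5c 5c 5c.
Inner input = (K'⊕ipad) ∥ m = dd 36 36 36 36 ∥ 44 73 62 47 41.
Inner hash: even-index sum = 515 mod 256 = 3; odd-index sum = 339 mod 256 = 83 → 03 53.
Outer input = (K'⊕opad) ∥ inner = b7 5c 5c 5c 5c ∥ 03 53.
Outer hash (tag): even-index sum = 450 mod 256 = 194; odd-index sum = 187 mod 256 = 187 → c2 bb.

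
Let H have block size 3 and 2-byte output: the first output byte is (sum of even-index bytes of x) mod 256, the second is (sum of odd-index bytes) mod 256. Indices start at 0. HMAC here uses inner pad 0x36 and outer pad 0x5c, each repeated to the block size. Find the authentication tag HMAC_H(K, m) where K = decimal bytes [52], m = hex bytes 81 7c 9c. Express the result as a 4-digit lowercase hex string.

Key decimal bytes [52] = 34 is 1 byte ≤ B = 3; zero-pad to 3 bytes: K' = 34 00 00.
K' ⊕ ipad = 02 36 36.  K' ⊕ opad = 68 5c 5c.
Inner input = (K'⊕ipad) ∥ m = 02 36 36 ∥ 81 7c 9c.
Inner hash: even-index sum = 180 mod 256 = 180; odd-index sum = 339 mod 256 = 83 → b4 53.
Outer input = (K'⊕opad) ∥ inner = 68 5c 5c ∥ b4 53.
Outer hash (tag): even-index sum = 279 mod 256 = 23; odd-index sum = 272 mod 256 = 16 → 17 10.

1710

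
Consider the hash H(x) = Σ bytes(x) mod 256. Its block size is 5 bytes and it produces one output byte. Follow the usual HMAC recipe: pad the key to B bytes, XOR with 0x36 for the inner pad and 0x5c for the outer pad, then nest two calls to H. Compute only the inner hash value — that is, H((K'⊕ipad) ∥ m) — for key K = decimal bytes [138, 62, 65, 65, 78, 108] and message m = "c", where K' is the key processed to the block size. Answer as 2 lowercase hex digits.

6d

Key decimal bytes [138, 62, 65, 65, 78, 108] = 8a 3e 41 41 4e 6c is 6 bytes > B = 5, so hash it first: H(key) = 04, then zero-pad to 5 bytes: K' = 04 00 00 00 00.
K' ⊕ ipad = 32 36 36 36 36.
Inner input = 32 36 36 36 36 ∥ 63.
Inner hash: sum = 50+54+54+54+54+99 = 365; mod 256 = 109 → 6d.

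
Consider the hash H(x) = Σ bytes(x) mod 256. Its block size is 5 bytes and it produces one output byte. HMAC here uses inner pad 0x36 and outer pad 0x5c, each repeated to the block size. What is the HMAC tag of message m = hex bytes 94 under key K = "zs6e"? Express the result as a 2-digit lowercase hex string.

02

Key "zs6e" = 7a 73 36 65 is 4 bytes ≤ B = 5; zero-pad to 5 bytes: K' = 7a 73 36 65 00.
K' ⊕ ipad = 4c 45 00 53 36.  K' ⊕ opad = 26 2f 6a 39 5c.
Inner input = (K'⊕ipad) ∥ m = 4c 45 00 53 36 ∥ 94.
Inner hash: sum = 76+69+0+83+54+148 = 430; mod 256 = 174 → ae.
Outer input = (K'⊕opad) ∥ inner = 26 2f 6a 39 5c ∥ ae.
Outer hash (tag): sum = 38+47+106+57+92+174 = 514; mod 256 = 2 → 02.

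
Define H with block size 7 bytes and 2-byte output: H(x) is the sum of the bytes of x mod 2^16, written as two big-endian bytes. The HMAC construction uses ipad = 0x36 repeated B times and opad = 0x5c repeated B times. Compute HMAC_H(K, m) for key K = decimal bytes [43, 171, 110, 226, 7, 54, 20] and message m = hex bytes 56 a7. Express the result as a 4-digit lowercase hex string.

Key decimal bytes [43, 171, 110, 226, 7, 54, 20] = 2b ab 6e e2 07 36 14 is exactly B = 7 bytes: K' = 2b ab 6e e2 07 36 14.
K' ⊕ ipad = 1d 9d 58 d4 31 00 22.  K' ⊕ opad = 77 f7 32 be 5b 6a 48.
Inner input = (K'⊕ipad) ∥ m = 1d 9d 58 d4 31 00 22 ∥ 56 a7.
Inner hash: sum = 29+157+88+212+49+0+34+86+167 = 822 → 03 36.
Outer input = (K'⊕opad) ∥ inner = 77 f7 32 be 5b 6a 48 ∥ 03 36.
Outer hash (tag): sum = 119+247+50+190+91+106+72+3+54 = 932 → 03 a4.

03a4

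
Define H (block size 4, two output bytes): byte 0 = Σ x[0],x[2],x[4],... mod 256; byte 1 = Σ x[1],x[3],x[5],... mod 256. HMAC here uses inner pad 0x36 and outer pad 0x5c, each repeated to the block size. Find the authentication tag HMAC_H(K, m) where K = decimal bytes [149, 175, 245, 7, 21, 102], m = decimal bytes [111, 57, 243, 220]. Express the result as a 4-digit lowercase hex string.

6011

Key decimal bytes [149, 175, 245, 7, 21, 102] = 95 af f5 07 15 66 is 6 bytes > B = 4, so hash it first: H(key) = 9f 1c, then zero-pad to 4 bytes: K' = 9f 1c 00 00.
K' ⊕ ipad = a9 2a 36 36.  K' ⊕ opad = c3 40 5c 5c.
Inner input = (K'⊕ipad) ∥ m = a9 2a 36 36 ∥ 6f 39 f3 dc.
Inner hash: even-index sum = 577 mod 256 = 65; odd-index sum = 373 mod 256 = 117 → 41 75.
Outer input = (K'⊕opad) ∥ inner = c3 40 5c 5c ∥ 41 75.
Outer hash (tag): even-index sum = 352 mod 256 = 96; odd-index sum = 273 mod 256 = 17 → 60 11.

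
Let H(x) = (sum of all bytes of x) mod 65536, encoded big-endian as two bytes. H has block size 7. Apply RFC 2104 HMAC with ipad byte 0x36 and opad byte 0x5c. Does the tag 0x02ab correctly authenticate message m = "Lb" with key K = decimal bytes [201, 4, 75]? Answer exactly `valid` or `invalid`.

valid

Key decimal bytes [201, 4, 75] = c9 04 4b is 3 bytes ≤ B = 7; zero-pad to 7 bytes: K' = c9 04 4b 00 00 00 00.
K' ⊕ ipad = ff 32 7d 36 36 36 36; K' ⊕ opad = 95 58 17 5c 5c 5c 5c.
Inner hash: sum = 255+50+125+54+54+54+54+76+98 = 820 → 03 34.
Outer hash (recomputed tag): sum = 149+88+23+92+92+92+92+3+52 = 683 → 02 ab.
Recomputed tag = 02ab; claimed = 02ab → match.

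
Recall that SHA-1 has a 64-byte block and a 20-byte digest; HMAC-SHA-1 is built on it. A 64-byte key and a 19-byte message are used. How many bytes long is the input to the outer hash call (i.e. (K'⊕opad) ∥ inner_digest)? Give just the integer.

Key is 64 ≤ 64 bytes, zero-padded: |K'| = 64.
Outer input = (K'⊕opad) ∥ H(inner) → 64 + 20 = 84 bytes.

84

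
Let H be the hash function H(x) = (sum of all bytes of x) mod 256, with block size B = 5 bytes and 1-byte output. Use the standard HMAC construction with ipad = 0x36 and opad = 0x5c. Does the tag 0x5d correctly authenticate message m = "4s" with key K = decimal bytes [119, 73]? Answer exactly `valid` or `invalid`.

Key decimal bytes [119, 73] = 77 49 is 2 bytes ≤ B = 5; zero-pad to 5 bytes: K' = 77 49 00 00 00.
K' ⊕ ipad = 41 7f 36 36 36; K' ⊕ opad = 2b 15 5c 5c 5c.
Inner hash: sum = 65+127+54+54+54+52+115 = 521; mod 256 = 9 → 09.
Outer hash (recomputed tag): sum = 43+21+92+92+92+9 = 349; mod 256 = 93 → 5d.
Recomputed tag = 5d; claimed = 5d → match.

valid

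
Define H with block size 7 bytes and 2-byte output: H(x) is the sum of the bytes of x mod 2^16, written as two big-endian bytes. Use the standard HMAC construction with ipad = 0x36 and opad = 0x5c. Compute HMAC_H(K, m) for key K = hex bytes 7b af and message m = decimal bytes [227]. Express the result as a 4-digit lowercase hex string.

03bf

Key hex bytes 7b af is 2 bytes ≤ B = 7; zero-pad to 7 bytes: K' = 7b af 00 00 00 00 00.
K' ⊕ ipad = 4d 99 36 36 36 36 36.  K' ⊕ opad = 27 f3 5c 5c 5c 5c 5c.
Inner input = (K'⊕ipad) ∥ m = 4d 99 36 36 36 36 36 ∥ e3.
Inner hash: sum = 77+153+54+54+54+54+54+227 = 727 → 02 d7.
Outer input = (K'⊕opad) ∥ inner = 27 f3 5c 5c 5c 5c 5c ∥ 02 d7.
Outer hash (tag): sum = 39+243+92+92+92+92+92+2+215 = 959 → 03 bf.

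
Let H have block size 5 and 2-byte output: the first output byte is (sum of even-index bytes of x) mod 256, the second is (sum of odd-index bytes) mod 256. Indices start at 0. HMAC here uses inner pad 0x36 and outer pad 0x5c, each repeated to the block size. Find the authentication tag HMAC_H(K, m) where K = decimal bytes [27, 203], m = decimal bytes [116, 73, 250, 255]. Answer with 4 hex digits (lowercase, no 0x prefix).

Key decimal bytes [27, 203] = 1b cb is 2 bytes ≤ B = 5; zero-pad to 5 bytes: K' = 1b cb 00 00 00.
K' ⊕ ipad = 2d fd 36 36 36.  K' ⊕ opad = 47 97 5c 5c 5c.
Inner input = (K'⊕ipad) ∥ m = 2d fd 36 36 36 ∥ 74 49 fa ff.
Inner hash: even-index sum = 481 mod 256 = 225; odd-index sum = 673 mod 256 = 161 → e1 a1.
Outer input = (K'⊕opad) ∥ inner = 47 97 5c 5c 5c ∥ e1 a1.
Outer hash (tag): even-index sum = 416 mod 256 = 160; odd-index sum = 468 mod 256 = 212 → a0 d4.

a0d4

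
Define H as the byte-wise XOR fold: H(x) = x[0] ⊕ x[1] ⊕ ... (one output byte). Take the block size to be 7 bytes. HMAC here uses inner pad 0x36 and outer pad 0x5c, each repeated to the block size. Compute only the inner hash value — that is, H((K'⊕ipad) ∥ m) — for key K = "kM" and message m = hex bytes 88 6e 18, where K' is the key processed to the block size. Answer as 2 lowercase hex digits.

ee

Key "kM" = 6b 4d is 2 bytes ≤ B = 7; zero-pad to 7 bytes: K' = 6b 4d 00 00 00 00 00.
K' ⊕ ipad = 5d 7b 36 36 36 36 36.
Inner input = 5d 7b 36 36 36 36 36 ∥ 88 6e 18.
Inner hash: XOR 5d⊕7b⊕36⊕36⊕36⊕36⊕36⊕88⊕6e⊕18 = ee.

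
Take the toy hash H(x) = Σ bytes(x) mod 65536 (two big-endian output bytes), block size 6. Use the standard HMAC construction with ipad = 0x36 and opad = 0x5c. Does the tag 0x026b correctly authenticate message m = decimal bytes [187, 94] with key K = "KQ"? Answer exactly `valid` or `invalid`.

valid

Key "KQ" = 4b 51 is 2 bytes ≤ B = 6; zero-pad to 6 bytes: K' = 4b 51 00 00 00 00.
K' ⊕ ipad = 7d 67 36 36 36 36; K' ⊕ opad = 17 0d 5c 5c 5c 5c.
Inner hash: sum = 125+103+54+54+54+54+187+94 = 725 → 02 d5.
Outer hash (recomputed tag): sum = 23+13+92+92+92+92+2+213 = 619 → 02 6b.
Recomputed tag = 026b; claimed = 026b → match.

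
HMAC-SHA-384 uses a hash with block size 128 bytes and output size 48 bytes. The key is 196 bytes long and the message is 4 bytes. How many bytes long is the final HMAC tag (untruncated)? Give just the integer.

48

The tag is one SHA-384 digest: 48 bytes.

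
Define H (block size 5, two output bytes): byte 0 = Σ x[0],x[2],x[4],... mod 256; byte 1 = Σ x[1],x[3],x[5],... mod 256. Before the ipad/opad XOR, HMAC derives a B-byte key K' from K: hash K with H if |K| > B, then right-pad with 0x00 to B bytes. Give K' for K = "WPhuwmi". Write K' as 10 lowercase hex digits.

9f32000000

|K| = 7 > B = 5, so first hash the key.
H(K): even-index sum = 415 mod 256 = 159; odd-index sum = 306 mod 256 = 50 → 9f 32.
Zero-pad H(K) = 9f 32 to 5 bytes: K' = 9f 32 00 00 00.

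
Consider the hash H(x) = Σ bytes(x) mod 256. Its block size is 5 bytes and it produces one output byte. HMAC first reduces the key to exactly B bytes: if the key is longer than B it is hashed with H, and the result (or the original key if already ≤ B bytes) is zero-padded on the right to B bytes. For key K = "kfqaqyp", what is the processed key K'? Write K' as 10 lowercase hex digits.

|K| = 7 > B = 5, so first hash the key.
H(K): sum = 107+102+113+97+113+121+112 = 765; mod 256 = 253 → fd.
Zero-pad H(K) = fd to 5 bytes: K' = fd 00 00 00 00.

fd00000000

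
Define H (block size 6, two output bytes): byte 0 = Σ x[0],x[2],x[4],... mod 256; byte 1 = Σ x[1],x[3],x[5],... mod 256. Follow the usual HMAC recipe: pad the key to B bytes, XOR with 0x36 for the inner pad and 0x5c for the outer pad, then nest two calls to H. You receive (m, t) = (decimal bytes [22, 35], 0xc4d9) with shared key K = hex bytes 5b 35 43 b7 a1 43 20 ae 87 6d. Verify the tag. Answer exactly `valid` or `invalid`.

Key hex bytes 5b 35 43 b7 a1 43 20 ae 87 6d is 10 bytes > B = 6, so hash it first: H(key) = e6 4a, then zero-pad to 6 bytes: K' = e6 4a 00 00 00 00.
K' ⊕ ipad = d0 7c 36 36 36 36; K' ⊕ opad = ba 16 5c 5c 5c 5c.
Inner hash: even-index sum = 338 mod 256 = 82; odd-index sum = 267 mod 256 = 11 → 52 0b.
Outer hash (recomputed tag): even-index sum = 452 mod 256 = 196; odd-index sum = 217 mod 256 = 217 → c4 d9.
Recomputed tag = c4d9; claimed = c4d9 → match.

valid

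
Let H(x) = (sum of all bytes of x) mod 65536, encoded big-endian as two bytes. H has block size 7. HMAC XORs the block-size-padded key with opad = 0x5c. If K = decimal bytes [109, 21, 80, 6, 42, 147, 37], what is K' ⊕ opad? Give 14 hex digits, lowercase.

31490c5a76cf79

Key decimal bytes [109, 21, 80, 6, 42, 147, 37] = 6d 15 50 06 2a 93 25 is exactly B = 7 bytes: K' = 6d 15 50 06 2a 93 25.
XOR each byte with 0x5c: 6d⊕5c=31, 15⊕5c=49, 50⊕5c=0c, 06⊕5c=5a, 2a⊕5c=76, 93⊕5c=cf, 25⊕5c=79.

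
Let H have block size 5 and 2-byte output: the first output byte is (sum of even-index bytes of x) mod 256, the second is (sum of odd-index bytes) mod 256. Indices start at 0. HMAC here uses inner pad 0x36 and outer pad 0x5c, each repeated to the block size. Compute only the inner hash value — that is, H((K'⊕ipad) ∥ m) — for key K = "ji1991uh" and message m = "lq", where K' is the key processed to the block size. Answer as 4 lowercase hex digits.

5caf

Key "ji1991uh" = 6a 69 31 39 39 31 75 68 is 8 bytes > B = 5, so hash it first: H(key) = 49 3b, then zero-pad to 5 bytes: K' = 49 3b 00 00 00.
K' ⊕ ipad = 7f 0d 36 36 36.
Inner input = 7f 0d 36 36 36 ∥ 6c 71.
Inner hash: even-index sum = 348 mod 256 = 92; odd-index sum = 175 mod 256 = 175 → 5c af.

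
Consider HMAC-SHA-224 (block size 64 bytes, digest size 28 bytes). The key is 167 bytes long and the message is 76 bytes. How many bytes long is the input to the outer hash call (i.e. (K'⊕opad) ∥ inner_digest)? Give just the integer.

Key is 167 > 64 bytes, so it is hashed to 28 bytes then zero-padded to 64: |K'| = 64.
Outer input = (K'⊕opad) ∥ H(inner) → 64 + 28 = 92 bytes.

92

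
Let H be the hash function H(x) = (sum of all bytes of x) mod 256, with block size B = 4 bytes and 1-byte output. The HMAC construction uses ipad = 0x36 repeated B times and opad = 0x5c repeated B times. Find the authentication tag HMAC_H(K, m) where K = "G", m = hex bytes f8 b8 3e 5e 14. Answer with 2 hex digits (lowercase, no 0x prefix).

Key "G" = 47 is 1 byte ≤ B = 4; zero-pad to 4 bytes: K' = 47 00 00 00.
K' ⊕ ipad = 71 36 36 36.  K' ⊕ opad = 1b 5c 5c 5c.
Inner input = (K'⊕ipad) ∥ m = 71 36 36 36 ∥ f8 b8 3e 5e 14.
Inner hash: sum = 113+54+54+54+248+184+62+94+20 = 883; mod 256 = 115 → 73.
Outer input = (K'⊕opad) ∥ inner = 1b 5c 5c 5c ∥ 73.
Outer hash (tag): sum = 27+92+92+92+115 = 418; mod 256 = 162 → a2.

a2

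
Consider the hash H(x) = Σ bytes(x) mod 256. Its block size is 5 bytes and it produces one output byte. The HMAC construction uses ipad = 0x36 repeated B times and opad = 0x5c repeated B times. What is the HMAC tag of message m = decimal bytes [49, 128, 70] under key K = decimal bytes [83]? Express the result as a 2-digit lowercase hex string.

b3

Key decimal bytes [83] = 53 is 1 byte ≤ B = 5; zero-pad to 5 bytes: K' = 53 00 00 00 00.
K' ⊕ ipad = 65 36 36 36 36.  K' ⊕ opad = 0f 5c 5c 5c 5c.
Inner input = (K'⊕ipad) ∥ m = 65 36 36 36 36 ∥ 31 80 46.
Inner hash: sum = 101+54+54+54+54+49+128+70 = 564; mod 256 = 52 → 34.
Outer input = (K'⊕opad) ∥ inner = 0f 5c 5c 5c 5c ∥ 34.
Outer hash (tag): sum = 15+92+92+92+92+52 = 435; mod 256 = 179 → b3.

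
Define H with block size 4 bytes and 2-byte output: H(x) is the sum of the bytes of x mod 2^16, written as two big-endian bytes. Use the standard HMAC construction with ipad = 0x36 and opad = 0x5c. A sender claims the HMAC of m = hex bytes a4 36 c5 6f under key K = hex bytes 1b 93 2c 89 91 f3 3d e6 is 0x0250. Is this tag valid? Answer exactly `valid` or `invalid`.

Key hex bytes 1b 93 2c 89 91 f3 3d e6 is 8 bytes > B = 4, so hash it first: H(key) = 04 0a, then zero-pad to 4 bytes: K' = 04 0a 00 00.
K' ⊕ ipad = 32 3c 36 36; K' ⊕ opad = 58 56 5c 5c.
Inner hash: sum = 50+60+54+54+164+54+197+111 = 744 → 02 e8.
Outer hash (recomputed tag): sum = 88+86+92+92+2+232 = 592 → 02 50.
Recomputed tag = 0250; claimed = 0250 → match.

valid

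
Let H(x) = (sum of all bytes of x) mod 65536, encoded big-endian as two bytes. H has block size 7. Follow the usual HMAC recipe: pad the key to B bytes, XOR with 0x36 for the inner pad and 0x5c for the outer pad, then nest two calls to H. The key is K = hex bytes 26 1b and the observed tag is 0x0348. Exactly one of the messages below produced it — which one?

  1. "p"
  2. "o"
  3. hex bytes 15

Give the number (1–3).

2

Key hex bytes 26 1b is 2 bytes ≤ B = 7; zero-pad to 7 bytes: K' = 26 1b 00 00 00 00 00.
K' ⊕ ipad = 10 2d 36 36 36 36 36; K' ⊕ opad = 7a 47 5c 5c 5c 5c 5c.
m1: inner = H(10 2d 36 36 36 36 36 70) = 01 bb; tag = H(7a 47 5c 5c 5c 5c 5c 01 bb) = 0349
m2: inner = H(10 2d 36 36 36 36 36 6f) = 01 ba; tag = H(7a 47 5c 5c 5c 5c 5c 01 ba) = 0348 ← matches
m3: inner = H(10 2d 36 36 36 36 36 15) = 01 60; tag = H(7a 47 5c 5c 5c 5c 5c 01 60) = 02ee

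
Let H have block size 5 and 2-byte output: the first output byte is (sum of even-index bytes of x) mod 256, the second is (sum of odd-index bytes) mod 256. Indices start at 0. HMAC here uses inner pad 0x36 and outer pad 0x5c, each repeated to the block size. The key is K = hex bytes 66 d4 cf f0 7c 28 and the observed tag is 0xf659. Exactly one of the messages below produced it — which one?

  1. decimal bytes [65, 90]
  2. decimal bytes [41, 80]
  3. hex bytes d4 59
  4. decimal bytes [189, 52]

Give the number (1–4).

1

Key hex bytes 66 d4 cf f0 7c 28 is 6 bytes > B = 5, so hash it first: H(key) = b1 ec, then zero-pad to 5 bytes: K' = b1 ec 00 00 00.
K' ⊕ ipad = 87 da 36 36 36; K' ⊕ opad = ed b0 5c 5c 5c.
m1: inner = H(87 da 36 36 36 41 5a) = 4d 51; tag = H(ed b0 5c 5c 5c 4d 51) = f659 ← matches
m2: inner = H(87 da 36 36 36 29 50) = 43 39; tag = H(ed b0 5c 5c 5c 43 39) = de4f
m3: inner = H(87 da 36 36 36 d4 59) = 4c e4; tag = H(ed b0 5c 5c 5c 4c e4) = 8958
m4: inner = H(87 da 36 36 36 bd 34) = 27 cd; tag = H(ed b0 5c 5c 5c 27 cd) = 7233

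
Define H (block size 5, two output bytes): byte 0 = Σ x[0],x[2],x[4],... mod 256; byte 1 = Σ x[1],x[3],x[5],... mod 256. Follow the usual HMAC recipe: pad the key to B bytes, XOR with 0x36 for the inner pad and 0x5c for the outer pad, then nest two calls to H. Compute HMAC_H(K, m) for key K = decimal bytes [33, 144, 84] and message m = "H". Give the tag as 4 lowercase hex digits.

05d7

Key decimal bytes [33, 144, 84] = 21 90 54 is 3 bytes ≤ B = 5; zero-pad to 5 bytes: K' = 21 90 54 00 00.
K' ⊕ ipad = 17 a6 62 36 36.  K' ⊕ opad = 7d cc 08 5c 5c.
Inner input = (K'⊕ipad) ∥ m = 17 a6 62 36 36 ∥ 48.
Inner hash: even-index sum = 175 mod 256 = 175; odd-index sum = 292 mod 256 = 36 → af 24.
Outer input = (K'⊕opad) ∥ inner = 7d cc 08 5c 5c ∥ af 24.
Outer hash (tag): even-index sum = 261 mod 256 = 5; odd-index sum = 471 mod 256 = 215 → 05 d7.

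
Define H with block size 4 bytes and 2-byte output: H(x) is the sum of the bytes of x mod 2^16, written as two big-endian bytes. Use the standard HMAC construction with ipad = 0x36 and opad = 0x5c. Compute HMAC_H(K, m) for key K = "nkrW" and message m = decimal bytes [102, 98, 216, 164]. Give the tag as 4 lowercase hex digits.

0143

Key "nkrW" = 6e 6b 72 57 is exactly B = 4 bytes: K' = 6e 6b 72 57.
K' ⊕ ipad = 58 5d 44 61.  K' ⊕ opad = 32 37 2e 0b.
Inner input = (K'⊕ipad) ∥ m = 58 5d 44 61 ∥ 66 62 d8 a4.
Inner hash: sum = 88+93+68+97+102+98+216+164 = 926 → 03 9e.
Outer input = (K'⊕opad) ∥ inner = 32 37 2e 0b ∥ 03 9e.
Outer hash (tag): sum = 50+55+46+11+3+158 = 323 → 01 43.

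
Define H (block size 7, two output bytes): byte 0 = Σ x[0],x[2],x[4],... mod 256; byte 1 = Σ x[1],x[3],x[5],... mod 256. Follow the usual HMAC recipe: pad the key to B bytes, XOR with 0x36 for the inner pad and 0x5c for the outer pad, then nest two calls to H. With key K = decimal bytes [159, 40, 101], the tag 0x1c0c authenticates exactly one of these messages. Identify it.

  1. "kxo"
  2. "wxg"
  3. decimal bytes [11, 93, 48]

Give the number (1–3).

2

Key decimal bytes [159, 40, 101] = 9f 28 65 is 3 bytes ≤ B = 7; zero-pad to 7 bytes: K' = 9f 28 65 00 00 00 00.
K' ⊕ ipad = a9 1e 53 36 36 36 36; K' ⊕ opad = c3 74 39 5c 5c 5c 5c.
m1: inner = H(a9 1e 53 36 36 36 36 6b 78 6f) = e0 64; tag = H(c3 74 39 5c 5c 5c 5c e0 64) = 180c
m2: inner = H(a9 1e 53 36 36 36 36 77 78 67) = e0 68; tag = H(c3 74 39 5c 5c 5c 5c e0 68) = 1c0c ← matches
m3: inner = H(a9 1e 53 36 36 36 36 0b 5d 30) = c5 c5; tag = H(c3 74 39 5c 5c 5c 5c c5 c5) = 79f1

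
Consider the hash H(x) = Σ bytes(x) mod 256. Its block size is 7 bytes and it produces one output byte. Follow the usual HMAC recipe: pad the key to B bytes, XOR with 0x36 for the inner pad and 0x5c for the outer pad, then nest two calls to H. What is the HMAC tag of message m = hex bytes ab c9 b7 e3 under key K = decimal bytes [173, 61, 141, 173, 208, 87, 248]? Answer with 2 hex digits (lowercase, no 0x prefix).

Key decimal bytes [173, 61, 141, 173, 208, 87, 248] = ad 3d 8d ad d0 57 f8 is exactly B = 7 bytes: K' = ad 3d 8d ad d0 57 f8.
K' ⊕ ipad = 9b 0b bb 9b e6 61 ce.  K' ⊕ opad = f1 61 d1 f1 8c 0b a4.
Inner input = (K'⊕ipad) ∥ m = 9b 0b bb 9b e6 61 ce ∥ ab c9 b7 e3.
Inner hash: sum = 155+11+187+155+230+97+206+171+201+183+227 = 1823; mod 256 = 31 → 1f.
Outer input = (K'⊕opad) ∥ inner = f1 61 d1 f1 8c 0b a4 ∥ 1f.
Outer hash (tag): sum = 241+97+209+241+140+11+164+31 = 1134; mod 256 = 110 → 6e.

6e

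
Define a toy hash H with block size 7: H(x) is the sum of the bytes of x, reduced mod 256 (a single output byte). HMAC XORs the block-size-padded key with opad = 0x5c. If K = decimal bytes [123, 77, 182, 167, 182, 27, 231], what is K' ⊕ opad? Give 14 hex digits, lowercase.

2711eafbea47bb

Key decimal bytes [123, 77, 182, 167, 182, 27, 231] = 7b 4d b6 a7 b6 1b e7 is exactly B = 7 bytes: K' = 7b 4d b6 a7 b6 1b e7.
XOR each byte with 0x5c: 7b⊕5c=27, 4d⊕5c=11, b6⊕5c=ea, a7⊕5c=fb, b6⊕5c=ea, 1b⊕5c=47, e7⊕5c=bb.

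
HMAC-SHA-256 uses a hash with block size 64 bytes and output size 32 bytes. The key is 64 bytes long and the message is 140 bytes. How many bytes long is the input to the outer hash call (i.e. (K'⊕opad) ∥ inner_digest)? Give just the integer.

96

Key is 64 ≤ 64 bytes, zero-padded: |K'| = 64.
Outer input = (K'⊕opad) ∥ H(inner) → 64 + 32 = 96 bytes.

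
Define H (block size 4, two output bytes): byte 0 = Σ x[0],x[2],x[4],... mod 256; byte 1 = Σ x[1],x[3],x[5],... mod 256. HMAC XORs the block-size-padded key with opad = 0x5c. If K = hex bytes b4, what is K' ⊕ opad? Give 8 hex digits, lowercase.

e85c5c5c

Key hex bytes b4 is 1 byte ≤ B = 4; zero-pad to 4 bytes: K' = b4 00 00 00.
XOR each byte with 0x5c: b4⊕5c=e8, 00⊕5c=5c, 00⊕5c=5c, 00⊕5c=5c.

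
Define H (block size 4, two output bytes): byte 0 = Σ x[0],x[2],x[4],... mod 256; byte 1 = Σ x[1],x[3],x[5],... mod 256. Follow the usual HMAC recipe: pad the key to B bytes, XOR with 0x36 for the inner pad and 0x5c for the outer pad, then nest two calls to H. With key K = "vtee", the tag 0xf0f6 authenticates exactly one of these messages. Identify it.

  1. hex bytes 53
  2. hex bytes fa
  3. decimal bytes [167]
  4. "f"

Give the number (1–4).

2

Key "vtee" = 76 74 65 65 is exactly B = 4 bytes: K' = 76 74 65 65.
K' ⊕ ipad = 40 42 53 53; K' ⊕ opad = 2a 28 39 39.
m1: inner = H(40 42 53 53 53) = e6 95; tag = H(2a 28 39 39 e6 95) = 49f6
m2: inner = H(40 42 53 53 fa) = 8d 95; tag = H(2a 28 39 39 8d 95) = f0f6 ← matches
m3: inner = H(40 42 53 53 a7) = 3a 95; tag = H(2a 28 39 39 3a 95) = 9df6
m4: inner = H(40 42 53 53 66) = f9 95; tag = H(2a 28 39 39 f9 95) = 5cf6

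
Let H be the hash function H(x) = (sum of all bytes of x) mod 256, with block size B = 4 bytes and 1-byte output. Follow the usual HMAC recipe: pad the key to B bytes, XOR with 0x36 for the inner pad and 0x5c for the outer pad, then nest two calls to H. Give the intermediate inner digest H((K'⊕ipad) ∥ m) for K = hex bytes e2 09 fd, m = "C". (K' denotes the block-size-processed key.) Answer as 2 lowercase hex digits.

Key hex bytes e2 09 fd is 3 bytes ≤ B = 4; zero-pad to 4 bytes: K' = e2 09 fd 00.
K' ⊕ ipad = d4 3f cb 36.
Inner input = d4 3f cb 36 ∥ 43.
Inner hash: sum = 212+63+203+54+67 = 599; mod 256 = 87 → 57.

57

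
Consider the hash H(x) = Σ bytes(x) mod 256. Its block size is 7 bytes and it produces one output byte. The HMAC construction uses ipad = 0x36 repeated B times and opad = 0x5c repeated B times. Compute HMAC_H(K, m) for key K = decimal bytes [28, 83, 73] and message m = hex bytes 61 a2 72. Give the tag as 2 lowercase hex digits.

Key decimal bytes [28, 83, 73] = 1c 53 49 is 3 bytes ≤ B = 7; zero-pad to 7 bytes: K' = 1c 53 49 00 00 00 00.
K' ⊕ ipad = 2a 65 7f 36 36 36 36.  K' ⊕ opad = 40 0f 15 5c 5c 5c 5c.
Inner input = (K'⊕ipad) ∥ m = 2a 65 7f 36 36 36 36 ∥ 61 a2 72.
Inner hash: sum = 42+101+127+54+54+54+54+97+162+114 = 859; mod 256 = 91 → 5b.
Outer input = (K'⊕opad) ∥ inner = 40 0f 15 5c 5c 5c 5c ∥ 5b.
Outer hash (tag): sum = 64+15+21+92+92+92+92+91 = 559; mod 256 = 47 → 2f.

2f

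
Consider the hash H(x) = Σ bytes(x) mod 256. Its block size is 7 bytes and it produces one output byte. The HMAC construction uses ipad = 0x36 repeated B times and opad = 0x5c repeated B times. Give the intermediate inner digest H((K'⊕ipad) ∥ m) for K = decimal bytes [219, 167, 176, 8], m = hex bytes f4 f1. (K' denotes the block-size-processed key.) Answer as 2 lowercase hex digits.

c9

Key decimal bytes [219, 167, 176, 8] = db a7 b0 08 is 4 bytes ≤ B = 7; zero-pad to 7 bytes: K' = db a7 b0 08 00 00 00.
K' ⊕ ipad = ed 91 86 3e 36 36 36.
Inner input = ed 91 86 3e 36 36 36 ∥ f4 f1.
Inner hash: sum = 237+145+134+62+54+54+54+244+241 = 1225; mod 256 = 201 → c9.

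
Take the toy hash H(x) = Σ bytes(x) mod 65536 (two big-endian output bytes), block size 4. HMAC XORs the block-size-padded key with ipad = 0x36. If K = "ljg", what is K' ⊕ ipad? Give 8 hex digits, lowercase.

5a5c5136

Key "ljg" = 6c 6a 67 is 3 bytes ≤ B = 4; zero-pad to 4 bytes: K' = 6c 6a 67 00.
XOR each byte with 0x36: 6c⊕36=5a, 6a⊕36=5c, 67⊕36=51, 00⊕36=36.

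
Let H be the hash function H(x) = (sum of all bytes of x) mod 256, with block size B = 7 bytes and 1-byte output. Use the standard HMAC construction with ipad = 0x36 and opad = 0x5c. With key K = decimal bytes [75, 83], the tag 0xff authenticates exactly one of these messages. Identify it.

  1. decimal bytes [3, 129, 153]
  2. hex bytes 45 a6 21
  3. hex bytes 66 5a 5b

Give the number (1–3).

Key decimal bytes [75, 83] = 4b 53 is 2 bytes ≤ B = 7; zero-pad to 7 bytes: K' = 4b 53 00 00 00 00 00.
K' ⊕ ipad = 7d 65 36 36 36 36 36; K' ⊕ opad = 17 0f 5c 5c 5c 5c 5c.
m1: inner = H(7d 65 36 36 36 36 36 03 81 99) = 0d; tag = H(17 0f 5c 5c 5c 5c 5c 0d) = ff ← matches
m2: inner = H(7d 65 36 36 36 36 36 45 a6 21) = fc; tag = H(17 0f 5c 5c 5c 5c 5c fc) = ee
m3: inner = H(7d 65 36 36 36 36 36 66 5a 5b) = 0b; tag = H(17 0f 5c 5c 5c 5c 5c 0b) = fd

1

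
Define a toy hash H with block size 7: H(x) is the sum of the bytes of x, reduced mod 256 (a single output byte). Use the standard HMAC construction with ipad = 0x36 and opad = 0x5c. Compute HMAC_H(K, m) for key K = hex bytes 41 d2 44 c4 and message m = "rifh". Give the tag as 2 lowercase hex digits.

79

Key hex bytes 41 d2 44 c4 is 4 bytes ≤ B = 7; zero-pad to 7 bytes: K' = 41 d2 44 c4 00 00 00.
K' ⊕ ipad = 77 e4 72 f2 36 36 36.  K' ⊕ opad = 1d 8e 18 98 5c 5c 5c.
Inner input = (K'⊕ipad) ∥ m = 77 e4 72 f2 36 36 36 ∥ 72 69 66 68.
Inner hash: sum = 119+228+114+242+54+54+54+114+105+102+104 = 1290; mod 256 = 10 → 0a.
Outer input = (K'⊕opad) ∥ inner = 1d 8e 18 98 5c 5c 5c ∥ 0a.
Outer hash (tag): sum = 29+142+24+152+92+92+92+10 = 633; mod 256 = 121 → 79.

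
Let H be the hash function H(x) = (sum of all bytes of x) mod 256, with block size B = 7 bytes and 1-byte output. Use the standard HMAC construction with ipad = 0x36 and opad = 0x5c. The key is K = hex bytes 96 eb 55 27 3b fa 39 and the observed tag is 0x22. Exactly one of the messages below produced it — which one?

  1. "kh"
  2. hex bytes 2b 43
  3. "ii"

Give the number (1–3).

Key hex bytes 96 eb 55 27 3b fa 39 is exactly B = 7 bytes: K' = 96 eb 55 27 3b fa 39.
K' ⊕ ipad = a0 dd 63 11 0d cc 0f; K' ⊕ opad = ca b7 09 7b 67 a6 65.
m1: inner = H(a0 dd 63 11 0d cc 0f 6b 68) = ac; tag = H(ca b7 09 7b 67 a6 65 ac) = 23
m2: inner = H(a0 dd 63 11 0d cc 0f 2b 43) = 47; tag = H(ca b7 09 7b 67 a6 65 47) = be
m3: inner = H(a0 dd 63 11 0d cc 0f 69 69) = ab; tag = H(ca b7 09 7b 67 a6 65 ab) = 22 ← matches

3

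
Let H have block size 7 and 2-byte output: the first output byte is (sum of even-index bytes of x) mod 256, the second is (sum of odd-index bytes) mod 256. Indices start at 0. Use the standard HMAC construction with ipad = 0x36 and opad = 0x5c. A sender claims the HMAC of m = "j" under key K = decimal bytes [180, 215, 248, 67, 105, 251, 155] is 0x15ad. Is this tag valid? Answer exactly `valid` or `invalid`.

valid

Key decimal bytes [180, 215, 248, 67, 105, 251, 155] = b4 d7 f8 43 69 fb 9b is exactly B = 7 bytes: K' = b4 d7 f8 43 69 fb 9b.
K' ⊕ ipad = 82 e1 ce 75 5f cd ad; K' ⊕ opad = e8 8b a4 1f 35 a7 c7.
Inner hash: even-index sum = 604 mod 256 = 92; odd-index sum = 653 mod 256 = 141 → 5c 8d.
Outer hash (recomputed tag): even-index sum = 789 mod 256 = 21; odd-index sum = 429 mod 256 = 173 → 15 ad.
Recomputed tag = 15ad; claimed = 15ad → match.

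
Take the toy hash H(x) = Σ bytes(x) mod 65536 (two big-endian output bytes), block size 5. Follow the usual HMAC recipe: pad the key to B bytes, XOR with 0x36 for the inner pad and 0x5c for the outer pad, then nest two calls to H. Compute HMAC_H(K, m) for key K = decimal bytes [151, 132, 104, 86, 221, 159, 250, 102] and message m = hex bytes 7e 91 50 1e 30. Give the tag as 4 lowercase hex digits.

Key decimal bytes [151, 132, 104, 86, 221, 159, 250, 102] = 97 84 68 56 dd 9f fa 66 is 8 bytes > B = 5, so hash it first: H(key) = 04 b5, then zero-pad to 5 bytes: K' = 04 b5 00 00 00.
K' ⊕ ipad = 32 83 36 36 36.  K' ⊕ opad = 58 e9 5c 5c 5c.
Inner input = (K'⊕ipad) ∥ m = 32 83 36 36 36 ∥ 7e 91 50 1e 30.
Inner hash: sum = 50+131+54+54+54+126+145+80+30+48 = 772 → 03 04.
Outer input = (K'⊕opad) ∥ inner = 58 e9 5c 5c 5c ∥ 03 04.
Outer hash (tag): sum = 88+233+92+92+92+3+4 = 604 → 02 5c.

025c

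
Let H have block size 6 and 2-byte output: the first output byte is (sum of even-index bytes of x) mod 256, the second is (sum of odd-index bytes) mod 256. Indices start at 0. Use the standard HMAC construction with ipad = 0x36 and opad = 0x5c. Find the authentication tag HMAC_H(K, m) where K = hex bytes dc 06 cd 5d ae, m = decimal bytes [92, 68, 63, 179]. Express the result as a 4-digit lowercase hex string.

Key hex bytes dc 06 cd 5d ae is 5 bytes ≤ B = 6; zero-pad to 6 bytes: K' = dc 06 cd 5d ae 00.
K' ⊕ ipad = ea 30 fb 6b 98 36.  K' ⊕ opad = 80 5a 91 01 f2 5c.
Inner input = (K'⊕ipad) ∥ m = ea 30 fb 6b 98 36 ∥ 5c 44 3f b3.
Inner hash: even-index sum = 792 mod 256 = 24; odd-index sum = 456 mod 256 = 200 → 18 c8.
Outer input = (K'⊕opad) ∥ inner = 80 5a 91 01 f2 5c ∥ 18 c8.
Outer hash (tag): even-index sum = 539 mod 256 = 27; odd-index sum = 383 mod 256 = 127 → 1b 7f.

1b7f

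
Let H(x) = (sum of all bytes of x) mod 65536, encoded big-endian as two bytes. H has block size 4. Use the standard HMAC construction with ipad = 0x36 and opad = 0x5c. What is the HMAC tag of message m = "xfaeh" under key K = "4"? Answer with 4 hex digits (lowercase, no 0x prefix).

Key "4" = 34 is 1 byte ≤ B = 4; zero-pad to 4 bytes: K' = 34 00 00 00.
K' ⊕ ipad = 02 36 36 36.  K' ⊕ opad = 68 5c 5c 5c.
Inner input = (K'⊕ipad) ∥ m = 02 36 36 36 ∥ 78 66 61 65 68.
Inner hash: sum = 2+54+54+54+120+102+97+101+104 = 688 → 02 b0.
Outer input = (K'⊕opad) ∥ inner = 68 5c 5c 5c ∥ 02 b0.
Outer hash (tag): sum = 104+92+92+92+2+176 = 558 → 02 2e.

022e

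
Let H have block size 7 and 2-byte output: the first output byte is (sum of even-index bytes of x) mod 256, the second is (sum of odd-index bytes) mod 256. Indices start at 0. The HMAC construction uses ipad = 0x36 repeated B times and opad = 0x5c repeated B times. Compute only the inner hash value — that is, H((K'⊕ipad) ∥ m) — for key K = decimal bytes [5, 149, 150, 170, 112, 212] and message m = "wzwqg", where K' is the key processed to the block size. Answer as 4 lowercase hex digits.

3a76

Key decimal bytes [5, 149, 150, 170, 112, 212] = 05 95 96 aa 70 d4 is 6 bytes ≤ B = 7; zero-pad to 7 bytes: K' = 05 95 96 aa 70 d4 00.
K' ⊕ ipad = 33 a3 a0 9c 46 e2 36.
Inner input = 33 a3 a0 9c 46 e2 36 ∥ 77 7a 77 71 67.
Inner hash: even-index sum = 570 mod 256 = 58; odd-index sum = 886 mod 256 = 118 → 3a 76.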